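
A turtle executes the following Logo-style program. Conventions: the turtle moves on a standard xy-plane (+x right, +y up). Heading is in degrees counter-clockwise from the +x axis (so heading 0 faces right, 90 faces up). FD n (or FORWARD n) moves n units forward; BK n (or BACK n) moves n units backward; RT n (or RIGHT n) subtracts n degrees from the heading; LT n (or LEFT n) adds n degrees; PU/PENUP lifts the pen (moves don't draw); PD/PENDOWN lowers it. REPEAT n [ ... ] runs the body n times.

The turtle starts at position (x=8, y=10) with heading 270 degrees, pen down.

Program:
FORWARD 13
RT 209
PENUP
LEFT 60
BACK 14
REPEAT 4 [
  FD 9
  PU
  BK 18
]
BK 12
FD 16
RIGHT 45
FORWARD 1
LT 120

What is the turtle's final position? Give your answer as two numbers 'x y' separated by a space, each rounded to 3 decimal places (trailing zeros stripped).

Answer: 31.934 -41.459

Derivation:
Executing turtle program step by step:
Start: pos=(8,10), heading=270, pen down
FD 13: (8,10) -> (8,-3) [heading=270, draw]
RT 209: heading 270 -> 61
PU: pen up
LT 60: heading 61 -> 121
BK 14: (8,-3) -> (15.211,-15) [heading=121, move]
REPEAT 4 [
  -- iteration 1/4 --
  FD 9: (15.211,-15) -> (10.575,-7.286) [heading=121, move]
  PU: pen up
  BK 18: (10.575,-7.286) -> (19.846,-22.715) [heading=121, move]
  -- iteration 2/4 --
  FD 9: (19.846,-22.715) -> (15.211,-15) [heading=121, move]
  PU: pen up
  BK 18: (15.211,-15) -> (24.481,-30.429) [heading=121, move]
  -- iteration 3/4 --
  FD 9: (24.481,-30.429) -> (19.846,-22.715) [heading=121, move]
  PU: pen up
  BK 18: (19.846,-22.715) -> (29.117,-38.144) [heading=121, move]
  -- iteration 4/4 --
  FD 9: (29.117,-38.144) -> (24.481,-30.429) [heading=121, move]
  PU: pen up
  BK 18: (24.481,-30.429) -> (33.752,-45.858) [heading=121, move]
]
BK 12: (33.752,-45.858) -> (39.932,-56.144) [heading=121, move]
FD 16: (39.932,-56.144) -> (31.692,-42.43) [heading=121, move]
RT 45: heading 121 -> 76
FD 1: (31.692,-42.43) -> (31.934,-41.459) [heading=76, move]
LT 120: heading 76 -> 196
Final: pos=(31.934,-41.459), heading=196, 1 segment(s) drawn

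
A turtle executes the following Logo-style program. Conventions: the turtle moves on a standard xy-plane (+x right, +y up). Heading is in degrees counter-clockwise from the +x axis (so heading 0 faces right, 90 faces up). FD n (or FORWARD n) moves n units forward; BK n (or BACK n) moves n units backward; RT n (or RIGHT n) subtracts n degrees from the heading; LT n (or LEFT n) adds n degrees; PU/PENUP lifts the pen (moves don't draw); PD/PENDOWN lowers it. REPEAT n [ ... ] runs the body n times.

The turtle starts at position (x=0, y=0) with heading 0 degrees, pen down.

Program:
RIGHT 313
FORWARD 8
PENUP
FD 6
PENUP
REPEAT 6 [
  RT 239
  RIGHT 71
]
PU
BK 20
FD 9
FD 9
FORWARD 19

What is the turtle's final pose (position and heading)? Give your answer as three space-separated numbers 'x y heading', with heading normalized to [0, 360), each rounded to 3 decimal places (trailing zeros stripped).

Answer: 26.112 6.415 347

Derivation:
Executing turtle program step by step:
Start: pos=(0,0), heading=0, pen down
RT 313: heading 0 -> 47
FD 8: (0,0) -> (5.456,5.851) [heading=47, draw]
PU: pen up
FD 6: (5.456,5.851) -> (9.548,10.239) [heading=47, move]
PU: pen up
REPEAT 6 [
  -- iteration 1/6 --
  RT 239: heading 47 -> 168
  RT 71: heading 168 -> 97
  -- iteration 2/6 --
  RT 239: heading 97 -> 218
  RT 71: heading 218 -> 147
  -- iteration 3/6 --
  RT 239: heading 147 -> 268
  RT 71: heading 268 -> 197
  -- iteration 4/6 --
  RT 239: heading 197 -> 318
  RT 71: heading 318 -> 247
  -- iteration 5/6 --
  RT 239: heading 247 -> 8
  RT 71: heading 8 -> 297
  -- iteration 6/6 --
  RT 239: heading 297 -> 58
  RT 71: heading 58 -> 347
]
PU: pen up
BK 20: (9.548,10.239) -> (-9.939,14.738) [heading=347, move]
FD 9: (-9.939,14.738) -> (-1.17,12.713) [heading=347, move]
FD 9: (-1.17,12.713) -> (7.599,10.689) [heading=347, move]
FD 19: (7.599,10.689) -> (26.112,6.415) [heading=347, move]
Final: pos=(26.112,6.415), heading=347, 1 segment(s) drawn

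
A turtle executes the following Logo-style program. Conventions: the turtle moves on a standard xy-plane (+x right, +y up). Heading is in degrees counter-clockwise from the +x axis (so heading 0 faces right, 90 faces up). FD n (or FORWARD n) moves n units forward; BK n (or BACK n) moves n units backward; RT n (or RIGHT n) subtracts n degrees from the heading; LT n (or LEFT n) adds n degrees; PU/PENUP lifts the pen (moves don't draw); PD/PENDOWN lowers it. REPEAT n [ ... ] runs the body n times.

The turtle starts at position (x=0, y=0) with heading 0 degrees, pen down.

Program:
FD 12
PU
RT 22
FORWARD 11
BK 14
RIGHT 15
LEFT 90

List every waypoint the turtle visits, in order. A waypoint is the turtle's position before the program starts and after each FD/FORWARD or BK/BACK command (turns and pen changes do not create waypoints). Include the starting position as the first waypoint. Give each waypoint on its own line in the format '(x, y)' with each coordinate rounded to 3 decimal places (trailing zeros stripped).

Answer: (0, 0)
(12, 0)
(22.199, -4.121)
(9.218, 1.124)

Derivation:
Executing turtle program step by step:
Start: pos=(0,0), heading=0, pen down
FD 12: (0,0) -> (12,0) [heading=0, draw]
PU: pen up
RT 22: heading 0 -> 338
FD 11: (12,0) -> (22.199,-4.121) [heading=338, move]
BK 14: (22.199,-4.121) -> (9.218,1.124) [heading=338, move]
RT 15: heading 338 -> 323
LT 90: heading 323 -> 53
Final: pos=(9.218,1.124), heading=53, 1 segment(s) drawn
Waypoints (4 total):
(0, 0)
(12, 0)
(22.199, -4.121)
(9.218, 1.124)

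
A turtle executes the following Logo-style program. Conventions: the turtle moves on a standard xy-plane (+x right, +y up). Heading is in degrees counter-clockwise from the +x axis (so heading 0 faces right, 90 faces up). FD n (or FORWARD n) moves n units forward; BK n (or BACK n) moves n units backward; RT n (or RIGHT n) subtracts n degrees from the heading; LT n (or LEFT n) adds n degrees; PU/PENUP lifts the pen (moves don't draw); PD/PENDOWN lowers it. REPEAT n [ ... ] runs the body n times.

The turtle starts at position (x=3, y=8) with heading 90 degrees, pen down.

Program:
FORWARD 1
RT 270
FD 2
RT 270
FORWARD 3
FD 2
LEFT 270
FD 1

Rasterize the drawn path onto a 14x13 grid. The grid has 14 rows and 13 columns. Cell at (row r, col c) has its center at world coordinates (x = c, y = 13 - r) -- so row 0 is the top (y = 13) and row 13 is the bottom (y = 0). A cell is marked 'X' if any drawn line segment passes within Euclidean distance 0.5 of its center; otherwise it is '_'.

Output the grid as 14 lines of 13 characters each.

Answer: _____________
_____________
_____________
_____________
_XXX_________
_X_X_________
_X___________
_X___________
_X___________
XX___________
_____________
_____________
_____________
_____________

Derivation:
Segment 0: (3,8) -> (3,9)
Segment 1: (3,9) -> (1,9)
Segment 2: (1,9) -> (1,6)
Segment 3: (1,6) -> (1,4)
Segment 4: (1,4) -> (0,4)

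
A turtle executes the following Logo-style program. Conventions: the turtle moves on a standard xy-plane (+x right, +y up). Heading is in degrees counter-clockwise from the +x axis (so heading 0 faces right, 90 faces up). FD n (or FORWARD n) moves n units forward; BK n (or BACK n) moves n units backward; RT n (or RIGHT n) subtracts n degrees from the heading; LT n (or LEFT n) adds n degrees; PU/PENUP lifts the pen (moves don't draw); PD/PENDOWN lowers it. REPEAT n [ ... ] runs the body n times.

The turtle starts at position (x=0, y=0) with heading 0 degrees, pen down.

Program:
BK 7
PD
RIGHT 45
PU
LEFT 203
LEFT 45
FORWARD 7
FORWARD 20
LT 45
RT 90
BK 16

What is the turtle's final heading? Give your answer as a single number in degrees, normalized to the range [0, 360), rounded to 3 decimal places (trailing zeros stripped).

Executing turtle program step by step:
Start: pos=(0,0), heading=0, pen down
BK 7: (0,0) -> (-7,0) [heading=0, draw]
PD: pen down
RT 45: heading 0 -> 315
PU: pen up
LT 203: heading 315 -> 158
LT 45: heading 158 -> 203
FD 7: (-7,0) -> (-13.444,-2.735) [heading=203, move]
FD 20: (-13.444,-2.735) -> (-31.854,-10.55) [heading=203, move]
LT 45: heading 203 -> 248
RT 90: heading 248 -> 158
BK 16: (-31.854,-10.55) -> (-17.019,-16.543) [heading=158, move]
Final: pos=(-17.019,-16.543), heading=158, 1 segment(s) drawn

Answer: 158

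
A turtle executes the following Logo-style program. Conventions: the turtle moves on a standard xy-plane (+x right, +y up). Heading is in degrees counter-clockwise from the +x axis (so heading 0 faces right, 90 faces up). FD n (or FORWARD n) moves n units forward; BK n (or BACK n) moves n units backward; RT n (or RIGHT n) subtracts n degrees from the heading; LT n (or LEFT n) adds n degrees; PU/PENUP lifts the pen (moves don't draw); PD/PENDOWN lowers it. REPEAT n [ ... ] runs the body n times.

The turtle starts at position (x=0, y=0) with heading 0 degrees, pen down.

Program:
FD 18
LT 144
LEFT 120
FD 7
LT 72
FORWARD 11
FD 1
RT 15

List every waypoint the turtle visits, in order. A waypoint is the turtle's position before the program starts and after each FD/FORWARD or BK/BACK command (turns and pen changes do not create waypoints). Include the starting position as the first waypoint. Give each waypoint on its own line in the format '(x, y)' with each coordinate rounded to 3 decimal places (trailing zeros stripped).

Answer: (0, 0)
(18, 0)
(17.268, -6.962)
(27.317, -11.436)
(28.231, -11.842)

Derivation:
Executing turtle program step by step:
Start: pos=(0,0), heading=0, pen down
FD 18: (0,0) -> (18,0) [heading=0, draw]
LT 144: heading 0 -> 144
LT 120: heading 144 -> 264
FD 7: (18,0) -> (17.268,-6.962) [heading=264, draw]
LT 72: heading 264 -> 336
FD 11: (17.268,-6.962) -> (27.317,-11.436) [heading=336, draw]
FD 1: (27.317,-11.436) -> (28.231,-11.842) [heading=336, draw]
RT 15: heading 336 -> 321
Final: pos=(28.231,-11.842), heading=321, 4 segment(s) drawn
Waypoints (5 total):
(0, 0)
(18, 0)
(17.268, -6.962)
(27.317, -11.436)
(28.231, -11.842)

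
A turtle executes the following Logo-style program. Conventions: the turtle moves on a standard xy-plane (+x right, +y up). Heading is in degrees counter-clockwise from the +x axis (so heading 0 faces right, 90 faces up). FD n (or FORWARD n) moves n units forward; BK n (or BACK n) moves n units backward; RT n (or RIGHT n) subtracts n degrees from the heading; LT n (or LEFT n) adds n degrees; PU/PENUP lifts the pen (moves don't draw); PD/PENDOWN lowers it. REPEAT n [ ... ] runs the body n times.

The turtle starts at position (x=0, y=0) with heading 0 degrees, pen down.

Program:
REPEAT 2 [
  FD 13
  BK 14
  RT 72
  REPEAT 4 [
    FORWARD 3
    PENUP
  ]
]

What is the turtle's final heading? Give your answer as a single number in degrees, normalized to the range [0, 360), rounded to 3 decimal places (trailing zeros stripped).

Executing turtle program step by step:
Start: pos=(0,0), heading=0, pen down
REPEAT 2 [
  -- iteration 1/2 --
  FD 13: (0,0) -> (13,0) [heading=0, draw]
  BK 14: (13,0) -> (-1,0) [heading=0, draw]
  RT 72: heading 0 -> 288
  REPEAT 4 [
    -- iteration 1/4 --
    FD 3: (-1,0) -> (-0.073,-2.853) [heading=288, draw]
    PU: pen up
    -- iteration 2/4 --
    FD 3: (-0.073,-2.853) -> (0.854,-5.706) [heading=288, move]
    PU: pen up
    -- iteration 3/4 --
    FD 3: (0.854,-5.706) -> (1.781,-8.56) [heading=288, move]
    PU: pen up
    -- iteration 4/4 --
    FD 3: (1.781,-8.56) -> (2.708,-11.413) [heading=288, move]
    PU: pen up
  ]
  -- iteration 2/2 --
  FD 13: (2.708,-11.413) -> (6.725,-23.776) [heading=288, move]
  BK 14: (6.725,-23.776) -> (2.399,-10.462) [heading=288, move]
  RT 72: heading 288 -> 216
  REPEAT 4 [
    -- iteration 1/4 --
    FD 3: (2.399,-10.462) -> (-0.028,-12.225) [heading=216, move]
    PU: pen up
    -- iteration 2/4 --
    FD 3: (-0.028,-12.225) -> (-2.455,-13.988) [heading=216, move]
    PU: pen up
    -- iteration 3/4 --
    FD 3: (-2.455,-13.988) -> (-4.882,-15.752) [heading=216, move]
    PU: pen up
    -- iteration 4/4 --
    FD 3: (-4.882,-15.752) -> (-7.309,-17.515) [heading=216, move]
    PU: pen up
  ]
]
Final: pos=(-7.309,-17.515), heading=216, 3 segment(s) drawn

Answer: 216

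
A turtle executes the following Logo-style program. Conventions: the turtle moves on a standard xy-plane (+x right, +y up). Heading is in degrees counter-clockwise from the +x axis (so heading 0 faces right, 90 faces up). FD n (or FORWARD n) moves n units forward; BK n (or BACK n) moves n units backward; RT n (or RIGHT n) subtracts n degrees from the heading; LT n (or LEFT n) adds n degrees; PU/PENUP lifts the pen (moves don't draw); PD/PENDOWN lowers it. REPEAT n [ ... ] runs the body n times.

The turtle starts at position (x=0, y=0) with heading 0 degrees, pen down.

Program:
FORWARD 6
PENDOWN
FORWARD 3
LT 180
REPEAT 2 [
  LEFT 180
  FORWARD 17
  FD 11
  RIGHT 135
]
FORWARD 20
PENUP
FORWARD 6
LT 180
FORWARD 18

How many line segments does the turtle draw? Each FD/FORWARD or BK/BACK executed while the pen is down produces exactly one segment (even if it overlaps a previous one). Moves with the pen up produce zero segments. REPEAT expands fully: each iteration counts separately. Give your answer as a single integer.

Executing turtle program step by step:
Start: pos=(0,0), heading=0, pen down
FD 6: (0,0) -> (6,0) [heading=0, draw]
PD: pen down
FD 3: (6,0) -> (9,0) [heading=0, draw]
LT 180: heading 0 -> 180
REPEAT 2 [
  -- iteration 1/2 --
  LT 180: heading 180 -> 0
  FD 17: (9,0) -> (26,0) [heading=0, draw]
  FD 11: (26,0) -> (37,0) [heading=0, draw]
  RT 135: heading 0 -> 225
  -- iteration 2/2 --
  LT 180: heading 225 -> 45
  FD 17: (37,0) -> (49.021,12.021) [heading=45, draw]
  FD 11: (49.021,12.021) -> (56.799,19.799) [heading=45, draw]
  RT 135: heading 45 -> 270
]
FD 20: (56.799,19.799) -> (56.799,-0.201) [heading=270, draw]
PU: pen up
FD 6: (56.799,-0.201) -> (56.799,-6.201) [heading=270, move]
LT 180: heading 270 -> 90
FD 18: (56.799,-6.201) -> (56.799,11.799) [heading=90, move]
Final: pos=(56.799,11.799), heading=90, 7 segment(s) drawn
Segments drawn: 7

Answer: 7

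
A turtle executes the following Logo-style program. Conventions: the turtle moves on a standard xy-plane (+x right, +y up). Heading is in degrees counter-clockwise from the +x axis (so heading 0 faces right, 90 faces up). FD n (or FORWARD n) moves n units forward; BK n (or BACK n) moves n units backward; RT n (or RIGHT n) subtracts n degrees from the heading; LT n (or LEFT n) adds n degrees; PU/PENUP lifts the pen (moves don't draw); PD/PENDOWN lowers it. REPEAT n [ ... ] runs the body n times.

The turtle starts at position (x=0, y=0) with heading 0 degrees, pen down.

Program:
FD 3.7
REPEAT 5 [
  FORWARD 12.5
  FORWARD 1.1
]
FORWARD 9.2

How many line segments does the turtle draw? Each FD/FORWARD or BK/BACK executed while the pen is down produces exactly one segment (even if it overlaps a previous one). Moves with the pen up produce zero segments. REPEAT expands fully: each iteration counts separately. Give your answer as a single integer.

Executing turtle program step by step:
Start: pos=(0,0), heading=0, pen down
FD 3.7: (0,0) -> (3.7,0) [heading=0, draw]
REPEAT 5 [
  -- iteration 1/5 --
  FD 12.5: (3.7,0) -> (16.2,0) [heading=0, draw]
  FD 1.1: (16.2,0) -> (17.3,0) [heading=0, draw]
  -- iteration 2/5 --
  FD 12.5: (17.3,0) -> (29.8,0) [heading=0, draw]
  FD 1.1: (29.8,0) -> (30.9,0) [heading=0, draw]
  -- iteration 3/5 --
  FD 12.5: (30.9,0) -> (43.4,0) [heading=0, draw]
  FD 1.1: (43.4,0) -> (44.5,0) [heading=0, draw]
  -- iteration 4/5 --
  FD 12.5: (44.5,0) -> (57,0) [heading=0, draw]
  FD 1.1: (57,0) -> (58.1,0) [heading=0, draw]
  -- iteration 5/5 --
  FD 12.5: (58.1,0) -> (70.6,0) [heading=0, draw]
  FD 1.1: (70.6,0) -> (71.7,0) [heading=0, draw]
]
FD 9.2: (71.7,0) -> (80.9,0) [heading=0, draw]
Final: pos=(80.9,0), heading=0, 12 segment(s) drawn
Segments drawn: 12

Answer: 12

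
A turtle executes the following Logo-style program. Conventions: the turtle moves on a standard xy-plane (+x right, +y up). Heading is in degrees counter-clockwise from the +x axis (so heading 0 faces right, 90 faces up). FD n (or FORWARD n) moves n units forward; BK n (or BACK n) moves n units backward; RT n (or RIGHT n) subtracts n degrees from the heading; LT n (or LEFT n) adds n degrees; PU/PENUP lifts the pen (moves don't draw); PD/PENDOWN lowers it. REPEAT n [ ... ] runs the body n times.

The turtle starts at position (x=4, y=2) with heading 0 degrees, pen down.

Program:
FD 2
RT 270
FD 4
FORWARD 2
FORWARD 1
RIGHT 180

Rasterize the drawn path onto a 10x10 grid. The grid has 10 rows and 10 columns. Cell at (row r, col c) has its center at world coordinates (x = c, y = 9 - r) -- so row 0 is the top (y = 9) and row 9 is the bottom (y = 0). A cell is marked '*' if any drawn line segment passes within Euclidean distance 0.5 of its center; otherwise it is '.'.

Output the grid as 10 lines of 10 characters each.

Answer: ......*...
......*...
......*...
......*...
......*...
......*...
......*...
....***...
..........
..........

Derivation:
Segment 0: (4,2) -> (6,2)
Segment 1: (6,2) -> (6,6)
Segment 2: (6,6) -> (6,8)
Segment 3: (6,8) -> (6,9)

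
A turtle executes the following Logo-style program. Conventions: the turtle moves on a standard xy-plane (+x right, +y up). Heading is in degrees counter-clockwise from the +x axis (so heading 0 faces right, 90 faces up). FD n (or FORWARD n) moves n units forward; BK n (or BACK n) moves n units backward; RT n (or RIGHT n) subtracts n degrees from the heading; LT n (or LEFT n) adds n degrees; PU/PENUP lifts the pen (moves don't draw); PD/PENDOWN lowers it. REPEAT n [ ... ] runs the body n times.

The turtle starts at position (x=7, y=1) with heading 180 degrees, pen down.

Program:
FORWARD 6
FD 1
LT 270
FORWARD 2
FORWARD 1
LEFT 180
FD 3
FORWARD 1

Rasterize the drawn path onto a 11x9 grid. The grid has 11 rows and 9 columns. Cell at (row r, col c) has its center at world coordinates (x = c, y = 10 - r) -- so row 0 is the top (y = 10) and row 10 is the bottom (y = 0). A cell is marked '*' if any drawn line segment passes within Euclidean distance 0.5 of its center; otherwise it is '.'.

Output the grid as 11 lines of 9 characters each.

Answer: .........
.........
.........
.........
.........
.........
*........
*........
*........
********.
*........

Derivation:
Segment 0: (7,1) -> (1,1)
Segment 1: (1,1) -> (0,1)
Segment 2: (0,1) -> (0,3)
Segment 3: (0,3) -> (0,4)
Segment 4: (0,4) -> (-0,1)
Segment 5: (-0,1) -> (-0,0)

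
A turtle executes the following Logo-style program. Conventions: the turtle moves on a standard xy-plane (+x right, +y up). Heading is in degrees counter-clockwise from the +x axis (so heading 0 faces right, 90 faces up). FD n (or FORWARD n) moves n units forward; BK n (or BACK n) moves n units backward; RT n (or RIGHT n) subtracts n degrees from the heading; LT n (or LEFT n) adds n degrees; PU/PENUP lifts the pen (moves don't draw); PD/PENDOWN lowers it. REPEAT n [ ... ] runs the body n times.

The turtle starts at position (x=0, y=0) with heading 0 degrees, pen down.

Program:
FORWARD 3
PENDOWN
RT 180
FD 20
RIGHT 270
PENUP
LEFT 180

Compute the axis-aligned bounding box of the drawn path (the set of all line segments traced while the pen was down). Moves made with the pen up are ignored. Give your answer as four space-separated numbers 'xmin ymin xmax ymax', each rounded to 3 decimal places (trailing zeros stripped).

Executing turtle program step by step:
Start: pos=(0,0), heading=0, pen down
FD 3: (0,0) -> (3,0) [heading=0, draw]
PD: pen down
RT 180: heading 0 -> 180
FD 20: (3,0) -> (-17,0) [heading=180, draw]
RT 270: heading 180 -> 270
PU: pen up
LT 180: heading 270 -> 90
Final: pos=(-17,0), heading=90, 2 segment(s) drawn

Segment endpoints: x in {-17, 0, 3}, y in {0, 0}
xmin=-17, ymin=0, xmax=3, ymax=0

Answer: -17 0 3 0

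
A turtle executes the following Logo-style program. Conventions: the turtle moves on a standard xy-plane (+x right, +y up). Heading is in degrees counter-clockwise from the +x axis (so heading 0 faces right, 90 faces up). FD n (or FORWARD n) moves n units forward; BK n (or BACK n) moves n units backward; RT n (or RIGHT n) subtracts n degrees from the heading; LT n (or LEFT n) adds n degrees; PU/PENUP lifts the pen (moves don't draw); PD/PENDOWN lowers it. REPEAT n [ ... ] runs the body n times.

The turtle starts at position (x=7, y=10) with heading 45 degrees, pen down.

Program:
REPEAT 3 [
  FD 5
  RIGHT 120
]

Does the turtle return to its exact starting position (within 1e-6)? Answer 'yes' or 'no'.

Answer: yes

Derivation:
Executing turtle program step by step:
Start: pos=(7,10), heading=45, pen down
REPEAT 3 [
  -- iteration 1/3 --
  FD 5: (7,10) -> (10.536,13.536) [heading=45, draw]
  RT 120: heading 45 -> 285
  -- iteration 2/3 --
  FD 5: (10.536,13.536) -> (11.83,8.706) [heading=285, draw]
  RT 120: heading 285 -> 165
  -- iteration 3/3 --
  FD 5: (11.83,8.706) -> (7,10) [heading=165, draw]
  RT 120: heading 165 -> 45
]
Final: pos=(7,10), heading=45, 3 segment(s) drawn

Start position: (7, 10)
Final position: (7, 10)
Distance = 0; < 1e-6 -> CLOSED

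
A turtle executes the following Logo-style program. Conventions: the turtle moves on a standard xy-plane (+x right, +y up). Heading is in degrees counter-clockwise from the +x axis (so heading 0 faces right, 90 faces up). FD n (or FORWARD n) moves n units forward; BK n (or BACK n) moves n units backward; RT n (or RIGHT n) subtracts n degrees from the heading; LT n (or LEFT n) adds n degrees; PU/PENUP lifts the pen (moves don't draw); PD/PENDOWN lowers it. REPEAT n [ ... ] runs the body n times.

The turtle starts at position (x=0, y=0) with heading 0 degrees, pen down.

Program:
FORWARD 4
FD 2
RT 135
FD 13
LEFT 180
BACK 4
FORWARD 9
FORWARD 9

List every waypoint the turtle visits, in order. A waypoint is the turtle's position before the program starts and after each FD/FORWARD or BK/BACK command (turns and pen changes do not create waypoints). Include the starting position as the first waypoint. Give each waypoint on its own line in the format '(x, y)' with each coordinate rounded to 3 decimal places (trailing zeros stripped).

Answer: (0, 0)
(4, 0)
(6, 0)
(-3.192, -9.192)
(-6.021, -12.021)
(0.343, -5.657)
(6.707, 0.707)

Derivation:
Executing turtle program step by step:
Start: pos=(0,0), heading=0, pen down
FD 4: (0,0) -> (4,0) [heading=0, draw]
FD 2: (4,0) -> (6,0) [heading=0, draw]
RT 135: heading 0 -> 225
FD 13: (6,0) -> (-3.192,-9.192) [heading=225, draw]
LT 180: heading 225 -> 45
BK 4: (-3.192,-9.192) -> (-6.021,-12.021) [heading=45, draw]
FD 9: (-6.021,-12.021) -> (0.343,-5.657) [heading=45, draw]
FD 9: (0.343,-5.657) -> (6.707,0.707) [heading=45, draw]
Final: pos=(6.707,0.707), heading=45, 6 segment(s) drawn
Waypoints (7 total):
(0, 0)
(4, 0)
(6, 0)
(-3.192, -9.192)
(-6.021, -12.021)
(0.343, -5.657)
(6.707, 0.707)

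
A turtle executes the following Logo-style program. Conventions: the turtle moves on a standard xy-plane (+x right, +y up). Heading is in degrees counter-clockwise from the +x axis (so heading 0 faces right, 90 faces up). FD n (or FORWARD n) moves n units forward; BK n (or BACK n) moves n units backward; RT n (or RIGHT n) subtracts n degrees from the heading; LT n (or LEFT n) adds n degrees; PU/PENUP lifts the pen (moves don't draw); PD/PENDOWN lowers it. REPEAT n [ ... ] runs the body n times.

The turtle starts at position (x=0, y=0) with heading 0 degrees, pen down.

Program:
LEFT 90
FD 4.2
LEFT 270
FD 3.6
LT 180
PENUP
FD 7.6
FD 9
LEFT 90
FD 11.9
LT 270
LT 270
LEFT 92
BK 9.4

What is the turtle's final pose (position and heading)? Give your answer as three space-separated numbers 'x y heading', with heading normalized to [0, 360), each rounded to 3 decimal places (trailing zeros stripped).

Executing turtle program step by step:
Start: pos=(0,0), heading=0, pen down
LT 90: heading 0 -> 90
FD 4.2: (0,0) -> (0,4.2) [heading=90, draw]
LT 270: heading 90 -> 0
FD 3.6: (0,4.2) -> (3.6,4.2) [heading=0, draw]
LT 180: heading 0 -> 180
PU: pen up
FD 7.6: (3.6,4.2) -> (-4,4.2) [heading=180, move]
FD 9: (-4,4.2) -> (-13,4.2) [heading=180, move]
LT 90: heading 180 -> 270
FD 11.9: (-13,4.2) -> (-13,-7.7) [heading=270, move]
LT 270: heading 270 -> 180
LT 270: heading 180 -> 90
LT 92: heading 90 -> 182
BK 9.4: (-13,-7.7) -> (-3.606,-7.372) [heading=182, move]
Final: pos=(-3.606,-7.372), heading=182, 2 segment(s) drawn

Answer: -3.606 -7.372 182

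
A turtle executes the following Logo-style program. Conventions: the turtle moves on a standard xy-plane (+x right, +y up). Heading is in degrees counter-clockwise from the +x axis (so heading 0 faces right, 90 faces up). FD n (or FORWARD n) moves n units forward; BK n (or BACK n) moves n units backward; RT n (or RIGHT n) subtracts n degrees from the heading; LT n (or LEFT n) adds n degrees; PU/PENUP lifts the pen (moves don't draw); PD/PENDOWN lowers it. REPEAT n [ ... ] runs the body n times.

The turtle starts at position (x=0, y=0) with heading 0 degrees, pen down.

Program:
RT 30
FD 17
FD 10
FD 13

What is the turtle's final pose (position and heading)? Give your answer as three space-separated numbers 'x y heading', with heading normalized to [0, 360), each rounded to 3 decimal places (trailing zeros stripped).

Executing turtle program step by step:
Start: pos=(0,0), heading=0, pen down
RT 30: heading 0 -> 330
FD 17: (0,0) -> (14.722,-8.5) [heading=330, draw]
FD 10: (14.722,-8.5) -> (23.383,-13.5) [heading=330, draw]
FD 13: (23.383,-13.5) -> (34.641,-20) [heading=330, draw]
Final: pos=(34.641,-20), heading=330, 3 segment(s) drawn

Answer: 34.641 -20 330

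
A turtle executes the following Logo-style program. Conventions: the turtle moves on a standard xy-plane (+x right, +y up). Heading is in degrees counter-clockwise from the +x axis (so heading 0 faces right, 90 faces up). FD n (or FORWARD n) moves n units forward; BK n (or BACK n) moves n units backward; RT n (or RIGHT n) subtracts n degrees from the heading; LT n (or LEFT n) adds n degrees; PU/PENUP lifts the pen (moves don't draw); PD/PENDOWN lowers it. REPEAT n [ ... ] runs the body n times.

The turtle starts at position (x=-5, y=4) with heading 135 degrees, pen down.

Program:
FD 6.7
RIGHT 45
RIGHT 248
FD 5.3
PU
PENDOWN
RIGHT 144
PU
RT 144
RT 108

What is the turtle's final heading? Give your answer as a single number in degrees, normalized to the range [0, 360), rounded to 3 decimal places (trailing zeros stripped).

Executing turtle program step by step:
Start: pos=(-5,4), heading=135, pen down
FD 6.7: (-5,4) -> (-9.738,8.738) [heading=135, draw]
RT 45: heading 135 -> 90
RT 248: heading 90 -> 202
FD 5.3: (-9.738,8.738) -> (-14.652,6.752) [heading=202, draw]
PU: pen up
PD: pen down
RT 144: heading 202 -> 58
PU: pen up
RT 144: heading 58 -> 274
RT 108: heading 274 -> 166
Final: pos=(-14.652,6.752), heading=166, 2 segment(s) drawn

Answer: 166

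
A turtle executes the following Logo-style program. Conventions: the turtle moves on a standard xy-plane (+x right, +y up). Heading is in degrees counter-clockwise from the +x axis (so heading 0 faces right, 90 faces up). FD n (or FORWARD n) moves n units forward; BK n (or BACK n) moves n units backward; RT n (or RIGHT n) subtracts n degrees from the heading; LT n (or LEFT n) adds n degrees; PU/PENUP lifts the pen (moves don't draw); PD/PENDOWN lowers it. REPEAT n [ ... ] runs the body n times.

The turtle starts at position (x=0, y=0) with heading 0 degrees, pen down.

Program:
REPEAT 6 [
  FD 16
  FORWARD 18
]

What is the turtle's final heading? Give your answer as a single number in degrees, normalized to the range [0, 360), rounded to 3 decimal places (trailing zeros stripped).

Executing turtle program step by step:
Start: pos=(0,0), heading=0, pen down
REPEAT 6 [
  -- iteration 1/6 --
  FD 16: (0,0) -> (16,0) [heading=0, draw]
  FD 18: (16,0) -> (34,0) [heading=0, draw]
  -- iteration 2/6 --
  FD 16: (34,0) -> (50,0) [heading=0, draw]
  FD 18: (50,0) -> (68,0) [heading=0, draw]
  -- iteration 3/6 --
  FD 16: (68,0) -> (84,0) [heading=0, draw]
  FD 18: (84,0) -> (102,0) [heading=0, draw]
  -- iteration 4/6 --
  FD 16: (102,0) -> (118,0) [heading=0, draw]
  FD 18: (118,0) -> (136,0) [heading=0, draw]
  -- iteration 5/6 --
  FD 16: (136,0) -> (152,0) [heading=0, draw]
  FD 18: (152,0) -> (170,0) [heading=0, draw]
  -- iteration 6/6 --
  FD 16: (170,0) -> (186,0) [heading=0, draw]
  FD 18: (186,0) -> (204,0) [heading=0, draw]
]
Final: pos=(204,0), heading=0, 12 segment(s) drawn

Answer: 0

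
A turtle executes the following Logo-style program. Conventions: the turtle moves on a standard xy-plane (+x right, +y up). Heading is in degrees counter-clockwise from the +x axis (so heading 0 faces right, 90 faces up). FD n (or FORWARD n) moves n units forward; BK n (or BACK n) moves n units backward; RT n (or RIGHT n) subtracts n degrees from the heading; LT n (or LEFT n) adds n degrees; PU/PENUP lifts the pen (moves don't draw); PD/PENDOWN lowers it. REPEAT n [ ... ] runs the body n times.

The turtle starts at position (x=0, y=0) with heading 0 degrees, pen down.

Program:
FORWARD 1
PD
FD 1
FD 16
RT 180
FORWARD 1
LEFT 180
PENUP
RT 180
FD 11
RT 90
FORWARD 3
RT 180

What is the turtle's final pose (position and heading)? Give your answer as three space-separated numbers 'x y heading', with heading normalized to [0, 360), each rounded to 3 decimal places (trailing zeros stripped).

Answer: 6 3 270

Derivation:
Executing turtle program step by step:
Start: pos=(0,0), heading=0, pen down
FD 1: (0,0) -> (1,0) [heading=0, draw]
PD: pen down
FD 1: (1,0) -> (2,0) [heading=0, draw]
FD 16: (2,0) -> (18,0) [heading=0, draw]
RT 180: heading 0 -> 180
FD 1: (18,0) -> (17,0) [heading=180, draw]
LT 180: heading 180 -> 0
PU: pen up
RT 180: heading 0 -> 180
FD 11: (17,0) -> (6,0) [heading=180, move]
RT 90: heading 180 -> 90
FD 3: (6,0) -> (6,3) [heading=90, move]
RT 180: heading 90 -> 270
Final: pos=(6,3), heading=270, 4 segment(s) drawn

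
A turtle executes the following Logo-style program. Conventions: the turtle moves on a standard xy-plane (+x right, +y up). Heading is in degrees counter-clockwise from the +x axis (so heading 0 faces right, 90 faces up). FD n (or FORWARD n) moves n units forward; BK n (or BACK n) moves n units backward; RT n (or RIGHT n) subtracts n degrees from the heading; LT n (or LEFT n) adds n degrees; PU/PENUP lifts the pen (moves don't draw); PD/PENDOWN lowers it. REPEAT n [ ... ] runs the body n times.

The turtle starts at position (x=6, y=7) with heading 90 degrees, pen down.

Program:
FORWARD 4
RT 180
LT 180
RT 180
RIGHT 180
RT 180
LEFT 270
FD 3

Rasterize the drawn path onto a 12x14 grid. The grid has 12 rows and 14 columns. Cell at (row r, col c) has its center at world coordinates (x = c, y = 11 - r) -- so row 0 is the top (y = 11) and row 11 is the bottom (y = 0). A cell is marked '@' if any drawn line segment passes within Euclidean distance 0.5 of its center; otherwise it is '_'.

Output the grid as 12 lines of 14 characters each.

Answer: ___@@@@_______
______@_______
______@_______
______@_______
______@_______
______________
______________
______________
______________
______________
______________
______________

Derivation:
Segment 0: (6,7) -> (6,11)
Segment 1: (6,11) -> (3,11)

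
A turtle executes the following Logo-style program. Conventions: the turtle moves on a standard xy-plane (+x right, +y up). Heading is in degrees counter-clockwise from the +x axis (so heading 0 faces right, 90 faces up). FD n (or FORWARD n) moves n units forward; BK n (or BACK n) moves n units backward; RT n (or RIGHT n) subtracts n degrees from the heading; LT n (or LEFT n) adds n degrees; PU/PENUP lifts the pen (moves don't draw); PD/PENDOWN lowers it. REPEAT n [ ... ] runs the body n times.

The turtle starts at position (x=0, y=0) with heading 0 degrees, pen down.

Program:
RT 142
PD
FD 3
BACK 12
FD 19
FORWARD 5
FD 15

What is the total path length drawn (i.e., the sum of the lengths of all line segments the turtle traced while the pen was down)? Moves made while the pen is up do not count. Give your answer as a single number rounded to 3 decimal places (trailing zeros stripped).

Answer: 54

Derivation:
Executing turtle program step by step:
Start: pos=(0,0), heading=0, pen down
RT 142: heading 0 -> 218
PD: pen down
FD 3: (0,0) -> (-2.364,-1.847) [heading=218, draw]
BK 12: (-2.364,-1.847) -> (7.092,5.541) [heading=218, draw]
FD 19: (7.092,5.541) -> (-7.88,-6.157) [heading=218, draw]
FD 5: (-7.88,-6.157) -> (-11.82,-9.235) [heading=218, draw]
FD 15: (-11.82,-9.235) -> (-23.64,-18.47) [heading=218, draw]
Final: pos=(-23.64,-18.47), heading=218, 5 segment(s) drawn

Segment lengths:
  seg 1: (0,0) -> (-2.364,-1.847), length = 3
  seg 2: (-2.364,-1.847) -> (7.092,5.541), length = 12
  seg 3: (7.092,5.541) -> (-7.88,-6.157), length = 19
  seg 4: (-7.88,-6.157) -> (-11.82,-9.235), length = 5
  seg 5: (-11.82,-9.235) -> (-23.64,-18.47), length = 15
Total = 54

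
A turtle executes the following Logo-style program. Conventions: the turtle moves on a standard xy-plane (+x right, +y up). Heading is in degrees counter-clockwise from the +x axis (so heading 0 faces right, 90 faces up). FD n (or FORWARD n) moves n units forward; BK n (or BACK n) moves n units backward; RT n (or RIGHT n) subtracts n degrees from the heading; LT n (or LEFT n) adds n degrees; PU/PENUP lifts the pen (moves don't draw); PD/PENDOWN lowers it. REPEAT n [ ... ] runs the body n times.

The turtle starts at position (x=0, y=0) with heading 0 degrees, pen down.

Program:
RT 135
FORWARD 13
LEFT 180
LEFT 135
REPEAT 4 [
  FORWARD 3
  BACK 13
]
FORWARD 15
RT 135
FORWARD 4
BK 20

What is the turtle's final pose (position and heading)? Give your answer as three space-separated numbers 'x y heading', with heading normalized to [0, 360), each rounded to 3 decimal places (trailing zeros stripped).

Answer: 4.494 -20.506 45

Derivation:
Executing turtle program step by step:
Start: pos=(0,0), heading=0, pen down
RT 135: heading 0 -> 225
FD 13: (0,0) -> (-9.192,-9.192) [heading=225, draw]
LT 180: heading 225 -> 45
LT 135: heading 45 -> 180
REPEAT 4 [
  -- iteration 1/4 --
  FD 3: (-9.192,-9.192) -> (-12.192,-9.192) [heading=180, draw]
  BK 13: (-12.192,-9.192) -> (0.808,-9.192) [heading=180, draw]
  -- iteration 2/4 --
  FD 3: (0.808,-9.192) -> (-2.192,-9.192) [heading=180, draw]
  BK 13: (-2.192,-9.192) -> (10.808,-9.192) [heading=180, draw]
  -- iteration 3/4 --
  FD 3: (10.808,-9.192) -> (7.808,-9.192) [heading=180, draw]
  BK 13: (7.808,-9.192) -> (20.808,-9.192) [heading=180, draw]
  -- iteration 4/4 --
  FD 3: (20.808,-9.192) -> (17.808,-9.192) [heading=180, draw]
  BK 13: (17.808,-9.192) -> (30.808,-9.192) [heading=180, draw]
]
FD 15: (30.808,-9.192) -> (15.808,-9.192) [heading=180, draw]
RT 135: heading 180 -> 45
FD 4: (15.808,-9.192) -> (18.636,-6.364) [heading=45, draw]
BK 20: (18.636,-6.364) -> (4.494,-20.506) [heading=45, draw]
Final: pos=(4.494,-20.506), heading=45, 12 segment(s) drawn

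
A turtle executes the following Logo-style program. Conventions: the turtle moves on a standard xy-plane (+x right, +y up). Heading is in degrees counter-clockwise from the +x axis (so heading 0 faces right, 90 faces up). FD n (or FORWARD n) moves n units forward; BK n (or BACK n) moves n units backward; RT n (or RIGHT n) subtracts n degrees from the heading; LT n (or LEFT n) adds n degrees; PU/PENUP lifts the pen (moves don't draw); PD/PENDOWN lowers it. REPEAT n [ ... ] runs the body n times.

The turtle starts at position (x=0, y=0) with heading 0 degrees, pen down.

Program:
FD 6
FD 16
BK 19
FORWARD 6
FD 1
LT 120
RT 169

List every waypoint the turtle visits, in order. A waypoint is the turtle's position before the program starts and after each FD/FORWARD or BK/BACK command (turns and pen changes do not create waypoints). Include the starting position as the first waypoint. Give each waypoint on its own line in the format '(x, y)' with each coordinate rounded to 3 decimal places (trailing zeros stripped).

Answer: (0, 0)
(6, 0)
(22, 0)
(3, 0)
(9, 0)
(10, 0)

Derivation:
Executing turtle program step by step:
Start: pos=(0,0), heading=0, pen down
FD 6: (0,0) -> (6,0) [heading=0, draw]
FD 16: (6,0) -> (22,0) [heading=0, draw]
BK 19: (22,0) -> (3,0) [heading=0, draw]
FD 6: (3,0) -> (9,0) [heading=0, draw]
FD 1: (9,0) -> (10,0) [heading=0, draw]
LT 120: heading 0 -> 120
RT 169: heading 120 -> 311
Final: pos=(10,0), heading=311, 5 segment(s) drawn
Waypoints (6 total):
(0, 0)
(6, 0)
(22, 0)
(3, 0)
(9, 0)
(10, 0)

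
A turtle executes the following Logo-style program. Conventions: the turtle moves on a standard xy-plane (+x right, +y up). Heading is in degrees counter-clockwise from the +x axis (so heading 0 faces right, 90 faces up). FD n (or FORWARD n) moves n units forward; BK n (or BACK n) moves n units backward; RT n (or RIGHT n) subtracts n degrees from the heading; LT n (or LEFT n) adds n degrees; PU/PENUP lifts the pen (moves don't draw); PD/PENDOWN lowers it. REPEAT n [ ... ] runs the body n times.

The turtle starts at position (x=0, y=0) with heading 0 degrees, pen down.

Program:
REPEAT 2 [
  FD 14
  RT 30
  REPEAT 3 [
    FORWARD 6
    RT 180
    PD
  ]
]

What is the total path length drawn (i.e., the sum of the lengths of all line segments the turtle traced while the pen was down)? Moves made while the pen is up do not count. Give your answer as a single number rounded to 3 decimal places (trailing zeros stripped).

Answer: 64

Derivation:
Executing turtle program step by step:
Start: pos=(0,0), heading=0, pen down
REPEAT 2 [
  -- iteration 1/2 --
  FD 14: (0,0) -> (14,0) [heading=0, draw]
  RT 30: heading 0 -> 330
  REPEAT 3 [
    -- iteration 1/3 --
    FD 6: (14,0) -> (19.196,-3) [heading=330, draw]
    RT 180: heading 330 -> 150
    PD: pen down
    -- iteration 2/3 --
    FD 6: (19.196,-3) -> (14,0) [heading=150, draw]
    RT 180: heading 150 -> 330
    PD: pen down
    -- iteration 3/3 --
    FD 6: (14,0) -> (19.196,-3) [heading=330, draw]
    RT 180: heading 330 -> 150
    PD: pen down
  ]
  -- iteration 2/2 --
  FD 14: (19.196,-3) -> (7.072,4) [heading=150, draw]
  RT 30: heading 150 -> 120
  REPEAT 3 [
    -- iteration 1/3 --
    FD 6: (7.072,4) -> (4.072,9.196) [heading=120, draw]
    RT 180: heading 120 -> 300
    PD: pen down
    -- iteration 2/3 --
    FD 6: (4.072,9.196) -> (7.072,4) [heading=300, draw]
    RT 180: heading 300 -> 120
    PD: pen down
    -- iteration 3/3 --
    FD 6: (7.072,4) -> (4.072,9.196) [heading=120, draw]
    RT 180: heading 120 -> 300
    PD: pen down
  ]
]
Final: pos=(4.072,9.196), heading=300, 8 segment(s) drawn

Segment lengths:
  seg 1: (0,0) -> (14,0), length = 14
  seg 2: (14,0) -> (19.196,-3), length = 6
  seg 3: (19.196,-3) -> (14,0), length = 6
  seg 4: (14,0) -> (19.196,-3), length = 6
  seg 5: (19.196,-3) -> (7.072,4), length = 14
  seg 6: (7.072,4) -> (4.072,9.196), length = 6
  seg 7: (4.072,9.196) -> (7.072,4), length = 6
  seg 8: (7.072,4) -> (4.072,9.196), length = 6
Total = 64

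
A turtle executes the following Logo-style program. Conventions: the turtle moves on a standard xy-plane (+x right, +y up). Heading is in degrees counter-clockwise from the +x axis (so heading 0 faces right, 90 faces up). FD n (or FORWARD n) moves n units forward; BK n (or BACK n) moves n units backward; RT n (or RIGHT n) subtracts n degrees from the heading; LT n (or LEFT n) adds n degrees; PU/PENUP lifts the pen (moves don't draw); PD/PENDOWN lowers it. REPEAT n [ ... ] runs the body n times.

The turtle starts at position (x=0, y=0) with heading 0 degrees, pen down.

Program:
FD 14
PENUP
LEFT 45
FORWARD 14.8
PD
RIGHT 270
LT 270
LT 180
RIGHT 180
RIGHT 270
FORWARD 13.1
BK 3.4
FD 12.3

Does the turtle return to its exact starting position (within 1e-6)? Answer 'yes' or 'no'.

Answer: no

Derivation:
Executing turtle program step by step:
Start: pos=(0,0), heading=0, pen down
FD 14: (0,0) -> (14,0) [heading=0, draw]
PU: pen up
LT 45: heading 0 -> 45
FD 14.8: (14,0) -> (24.465,10.465) [heading=45, move]
PD: pen down
RT 270: heading 45 -> 135
LT 270: heading 135 -> 45
LT 180: heading 45 -> 225
RT 180: heading 225 -> 45
RT 270: heading 45 -> 135
FD 13.1: (24.465,10.465) -> (15.202,19.728) [heading=135, draw]
BK 3.4: (15.202,19.728) -> (17.606,17.324) [heading=135, draw]
FD 12.3: (17.606,17.324) -> (8.909,26.022) [heading=135, draw]
Final: pos=(8.909,26.022), heading=135, 4 segment(s) drawn

Start position: (0, 0)
Final position: (8.909, 26.022)
Distance = 27.504; >= 1e-6 -> NOT closed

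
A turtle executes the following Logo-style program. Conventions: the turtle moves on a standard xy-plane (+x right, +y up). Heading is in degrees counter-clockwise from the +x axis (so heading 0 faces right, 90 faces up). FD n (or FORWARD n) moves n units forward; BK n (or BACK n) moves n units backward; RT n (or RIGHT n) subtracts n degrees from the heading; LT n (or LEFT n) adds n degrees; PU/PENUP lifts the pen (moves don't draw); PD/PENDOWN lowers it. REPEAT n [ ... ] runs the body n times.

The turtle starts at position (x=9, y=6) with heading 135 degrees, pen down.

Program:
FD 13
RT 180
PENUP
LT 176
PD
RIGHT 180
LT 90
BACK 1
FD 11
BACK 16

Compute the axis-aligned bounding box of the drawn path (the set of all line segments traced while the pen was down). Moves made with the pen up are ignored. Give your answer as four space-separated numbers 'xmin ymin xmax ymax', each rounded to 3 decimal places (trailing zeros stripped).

Executing turtle program step by step:
Start: pos=(9,6), heading=135, pen down
FD 13: (9,6) -> (-0.192,15.192) [heading=135, draw]
RT 180: heading 135 -> 315
PU: pen up
LT 176: heading 315 -> 131
PD: pen down
RT 180: heading 131 -> 311
LT 90: heading 311 -> 41
BK 1: (-0.192,15.192) -> (-0.947,14.536) [heading=41, draw]
FD 11: (-0.947,14.536) -> (7.355,21.753) [heading=41, draw]
BK 16: (7.355,21.753) -> (-4.721,11.256) [heading=41, draw]
Final: pos=(-4.721,11.256), heading=41, 4 segment(s) drawn

Segment endpoints: x in {-4.721, -0.947, -0.192, 7.355, 9}, y in {6, 11.256, 14.536, 15.192, 21.753}
xmin=-4.721, ymin=6, xmax=9, ymax=21.753

Answer: -4.721 6 9 21.753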